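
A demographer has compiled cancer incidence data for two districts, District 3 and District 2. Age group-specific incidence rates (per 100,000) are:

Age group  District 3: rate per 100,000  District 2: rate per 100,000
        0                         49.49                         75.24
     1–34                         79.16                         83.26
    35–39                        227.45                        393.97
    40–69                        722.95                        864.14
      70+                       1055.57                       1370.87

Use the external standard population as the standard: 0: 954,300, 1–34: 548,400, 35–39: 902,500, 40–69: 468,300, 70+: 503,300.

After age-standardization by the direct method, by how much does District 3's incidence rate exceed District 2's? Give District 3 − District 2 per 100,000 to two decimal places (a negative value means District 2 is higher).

-119.02

Standard total = 3,376,800; weights = 0.2826, 0.1624, 0.2673, 0.1387, 0.1490.
District 3: 0.2826×49.49 + 0.1624×79.16 + 0.2673×227.45 + 0.1387×722.95 + 0.1490×1055.57 = 345.2201 per 100,000.
District 2: 0.2826×75.24 + 0.1624×83.26 + 0.2673×393.97 + 0.1387×864.14 + 0.1490×1370.87 = 464.2427 per 100,000.
Difference = 345.2201 − 464.2427 = -119.0227.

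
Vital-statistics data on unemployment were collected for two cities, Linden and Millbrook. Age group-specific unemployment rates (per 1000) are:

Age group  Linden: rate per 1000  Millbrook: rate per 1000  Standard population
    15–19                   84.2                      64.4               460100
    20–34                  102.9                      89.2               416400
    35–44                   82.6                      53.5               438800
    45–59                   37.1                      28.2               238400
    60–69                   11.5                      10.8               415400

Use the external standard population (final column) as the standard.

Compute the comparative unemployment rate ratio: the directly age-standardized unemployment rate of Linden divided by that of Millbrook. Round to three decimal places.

Standard total = 1969100; weights = 0.2337, 0.2115, 0.2228, 0.1211, 0.2110.
Linden: 0.2337×84.2 + 0.2115×102.9 + 0.2228×82.6 + 0.1211×37.1 + 0.2110×11.5 = 66.7587 per 1000.
Millbrook: 0.2337×64.4 + 0.2115×89.2 + 0.2228×53.5 + 0.1211×28.2 + 0.2110×10.8 = 51.5252 per 1000.
Ratio = 66.7587 ÷ 51.5252 = 1.29565.

1.296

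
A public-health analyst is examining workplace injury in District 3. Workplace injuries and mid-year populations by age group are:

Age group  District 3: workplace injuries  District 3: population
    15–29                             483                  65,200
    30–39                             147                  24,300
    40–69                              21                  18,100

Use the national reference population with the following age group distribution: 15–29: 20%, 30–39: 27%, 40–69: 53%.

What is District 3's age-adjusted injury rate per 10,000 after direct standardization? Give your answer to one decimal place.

37.3

Age-specific rates per 10,000 for District 3: 74.08, 60.49, 11.60.
Standard weights: 0.20, 0.27, 0.53.
Standardized rate: 0.2000×74.08 + 0.2700×60.49 + 0.5300×11.60 = 37.2985 per 10,000.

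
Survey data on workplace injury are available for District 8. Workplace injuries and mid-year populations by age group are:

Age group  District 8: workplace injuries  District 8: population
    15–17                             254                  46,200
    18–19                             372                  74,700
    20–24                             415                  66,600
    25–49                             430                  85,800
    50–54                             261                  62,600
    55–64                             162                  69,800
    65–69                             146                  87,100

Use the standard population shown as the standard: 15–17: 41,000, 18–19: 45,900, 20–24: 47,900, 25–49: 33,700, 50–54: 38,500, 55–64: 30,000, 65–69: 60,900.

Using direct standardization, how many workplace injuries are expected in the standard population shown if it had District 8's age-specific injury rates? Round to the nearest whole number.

1254

Age-specific rates per 10,000 for District 8: 54.98, 49.80, 62.31, 50.12, 41.69, 23.21, 16.76.
Expected workplace injuries = Σ (standard pop × age-specific rate ÷ 10,000)
= 41,000×54.98/10,000 + 45,900×49.80/10,000 + 47,900×62.31/10,000 + 33,700×50.12/10,000 + 38,500×41.69/10,000 + 30,000×23.21/10,000 + 60,900×16.76/10,000
= 225.41 + 228.58 + 298.48 + 168.89 + 160.52 + 69.63 + 102.08 = 1253.59.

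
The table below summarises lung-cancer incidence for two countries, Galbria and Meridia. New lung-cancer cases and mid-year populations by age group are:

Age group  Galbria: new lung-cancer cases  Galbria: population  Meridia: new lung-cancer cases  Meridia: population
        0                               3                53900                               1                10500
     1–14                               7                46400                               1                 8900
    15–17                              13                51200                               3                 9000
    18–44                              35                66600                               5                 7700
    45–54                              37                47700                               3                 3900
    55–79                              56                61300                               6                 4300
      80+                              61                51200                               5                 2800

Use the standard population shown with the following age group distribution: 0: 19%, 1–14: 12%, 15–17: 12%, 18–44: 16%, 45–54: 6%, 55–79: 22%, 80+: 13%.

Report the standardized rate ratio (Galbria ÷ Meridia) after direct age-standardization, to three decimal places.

Age-specific rates per 100000 for Galbria: 5.57, 15.09, 25.39, 52.55, 77.57, 91.35, 119.14.
For Meridia: 9.52, 11.24, 33.33, 64.94, 76.92, 139.53, 178.57.
Standard weights: 0.19, 0.12, 0.12, 0.16, 0.06, 0.22, 0.13.
Galbria: 0.1900×5.57 + 0.1200×15.09 + 0.1200×25.39 + 0.1600×52.55 + 0.0600×77.57 + 0.2200×91.35 + 0.1300×119.14 = 54.5634 per 100000.
Meridia: 0.1900×9.52 + 0.1200×11.24 + 0.1200×33.33 + 0.1600×64.94 + 0.0600×76.92 + 0.2200×139.53 + 0.1300×178.57 = 76.0748 per 100000.
Ratio = 54.5634 ÷ 76.0748 = 0.71723.

0.717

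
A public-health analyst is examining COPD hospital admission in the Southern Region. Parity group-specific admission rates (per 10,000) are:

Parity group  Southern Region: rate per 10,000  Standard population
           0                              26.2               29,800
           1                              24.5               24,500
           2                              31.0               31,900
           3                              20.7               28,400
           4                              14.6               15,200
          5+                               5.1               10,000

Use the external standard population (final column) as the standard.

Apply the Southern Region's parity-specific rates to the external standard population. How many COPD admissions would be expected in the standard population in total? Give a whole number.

323

Expected COPD admissions = Σ (standard pop × parity-specific rate ÷ 10,000)
= 29,800×26.2/10,000 + 24,500×24.5/10,000 + 31,900×31.0/10,000 + 28,400×20.7/10,000 + 15,200×14.6/10,000 + 10,000×5.1/10,000
= 78.08 + 60.02 + 98.89 + 58.79 + 22.19 + 5.10 = 323.07.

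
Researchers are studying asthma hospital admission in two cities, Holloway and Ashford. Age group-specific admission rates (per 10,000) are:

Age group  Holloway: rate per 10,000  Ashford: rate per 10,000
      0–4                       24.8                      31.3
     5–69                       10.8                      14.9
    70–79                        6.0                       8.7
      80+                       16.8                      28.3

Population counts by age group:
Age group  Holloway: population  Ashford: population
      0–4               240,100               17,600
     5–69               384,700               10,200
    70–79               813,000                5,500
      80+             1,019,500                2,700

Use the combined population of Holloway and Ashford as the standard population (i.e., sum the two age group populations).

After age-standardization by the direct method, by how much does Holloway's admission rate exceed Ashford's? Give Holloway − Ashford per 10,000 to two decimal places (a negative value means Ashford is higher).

Combined standard total = 2,493,300; weights = 0.1034, 0.1584, 0.3283, 0.4100.
Holloway: 0.1034×24.8 + 0.1584×10.8 + 0.3283×6.0 + 0.4100×16.8 = 13.1311 per 10,000.
Ashford: 0.1034×31.3 + 0.1584×14.9 + 0.3283×8.7 + 0.4100×28.3 = 20.0534 per 10,000.
Difference = 13.1311 − 20.0534 = -6.9223.

-6.92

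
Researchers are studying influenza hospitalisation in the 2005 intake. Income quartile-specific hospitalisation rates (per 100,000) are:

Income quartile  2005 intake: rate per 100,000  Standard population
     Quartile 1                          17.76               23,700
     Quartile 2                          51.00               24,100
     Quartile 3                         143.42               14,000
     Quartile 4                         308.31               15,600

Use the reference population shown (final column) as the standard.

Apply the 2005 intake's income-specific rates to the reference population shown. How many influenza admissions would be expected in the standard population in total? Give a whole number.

85

Expected influenza admissions = Σ (standard pop × income-specific rate ÷ 100,000)
= 23,700×17.76/100,000 + 24,100×51.00/100,000 + 14,000×143.42/100,000 + 15,600×308.31/100,000
= 4.21 + 12.29 + 20.08 + 48.10 = 84.68.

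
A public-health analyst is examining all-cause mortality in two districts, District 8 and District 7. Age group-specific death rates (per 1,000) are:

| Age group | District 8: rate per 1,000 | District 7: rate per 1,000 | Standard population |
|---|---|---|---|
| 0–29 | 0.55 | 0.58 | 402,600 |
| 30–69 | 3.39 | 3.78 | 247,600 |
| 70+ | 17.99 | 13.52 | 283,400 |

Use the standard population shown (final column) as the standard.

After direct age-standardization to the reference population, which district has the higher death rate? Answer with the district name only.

District 8

Standard total = 933,600; weights = 0.4312, 0.2652, 0.3036.
District 8: 0.4312×0.55 + 0.2652×3.39 + 0.3036×17.99 = 6.5972 per 1,000.
District 7: 0.4312×0.58 + 0.2652×3.78 + 0.3036×13.52 = 5.3567 per 1,000.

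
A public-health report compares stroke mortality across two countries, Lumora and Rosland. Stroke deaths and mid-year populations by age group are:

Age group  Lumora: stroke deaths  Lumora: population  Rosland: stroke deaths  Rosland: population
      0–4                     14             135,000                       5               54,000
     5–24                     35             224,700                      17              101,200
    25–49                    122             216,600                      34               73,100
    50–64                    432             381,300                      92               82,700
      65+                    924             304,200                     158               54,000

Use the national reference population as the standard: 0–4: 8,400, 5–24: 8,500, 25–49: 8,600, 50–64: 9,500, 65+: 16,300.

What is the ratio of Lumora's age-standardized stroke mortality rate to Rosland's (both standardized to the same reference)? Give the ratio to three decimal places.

1.044

Age-specific rates per 100,000 for Lumora: 10.37, 15.58, 56.33, 113.30, 303.75.
For Rosland: 9.26, 16.80, 46.51, 111.25, 292.59.
Standard total = 51,300; weights = 0.1637, 0.1657, 0.1676, 0.1852, 0.3177.
Lumora: 0.1637×10.37 + 0.1657×15.58 + 0.1676×56.33 + 0.1852×113.30 + 0.3177×303.75 = 131.2146 per 100,000.
Rosland: 0.1637×9.26 + 0.1657×16.80 + 0.1676×46.51 + 0.1852×111.25 + 0.3177×292.59 = 125.6658 per 100,000.
Ratio = 131.2146 ÷ 125.6658 = 1.04416.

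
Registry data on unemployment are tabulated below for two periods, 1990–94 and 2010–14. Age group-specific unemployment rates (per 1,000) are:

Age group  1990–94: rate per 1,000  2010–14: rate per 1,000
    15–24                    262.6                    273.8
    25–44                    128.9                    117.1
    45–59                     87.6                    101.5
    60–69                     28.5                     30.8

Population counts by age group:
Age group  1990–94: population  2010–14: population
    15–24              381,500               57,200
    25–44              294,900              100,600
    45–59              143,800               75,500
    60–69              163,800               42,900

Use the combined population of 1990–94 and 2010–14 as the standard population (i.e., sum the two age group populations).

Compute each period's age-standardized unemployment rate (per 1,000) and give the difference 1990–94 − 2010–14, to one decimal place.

-3.0

Combined standard total = 1,260,200; weights = 0.3481, 0.3138, 0.1740, 0.1640.
1990–94: 0.3481×262.6 + 0.3138×128.9 + 0.1740×87.6 + 0.1640×28.5 = 151.7888 per 1,000.
2010–14: 0.3481×273.8 + 0.3138×117.1 + 0.1740×101.5 + 0.1640×30.8 = 154.7805 per 1,000.
Difference = 151.7888 − 154.7805 = -2.9918.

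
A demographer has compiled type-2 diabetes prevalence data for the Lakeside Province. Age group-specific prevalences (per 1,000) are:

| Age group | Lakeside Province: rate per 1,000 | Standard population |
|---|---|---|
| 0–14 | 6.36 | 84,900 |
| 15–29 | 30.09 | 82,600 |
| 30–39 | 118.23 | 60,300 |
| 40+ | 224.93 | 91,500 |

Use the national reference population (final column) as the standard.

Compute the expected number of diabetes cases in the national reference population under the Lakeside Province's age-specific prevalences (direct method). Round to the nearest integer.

30736

Expected diabetes cases = Σ (standard pop × age-specific rate ÷ 1,000)
= 84,900×6.36/1,000 + 82,600×30.09/1,000 + 60,300×118.23/1,000 + 91,500×224.93/1,000
= 539.96 + 2485.43 + 7129.27 + 20581.10 = 30735.76.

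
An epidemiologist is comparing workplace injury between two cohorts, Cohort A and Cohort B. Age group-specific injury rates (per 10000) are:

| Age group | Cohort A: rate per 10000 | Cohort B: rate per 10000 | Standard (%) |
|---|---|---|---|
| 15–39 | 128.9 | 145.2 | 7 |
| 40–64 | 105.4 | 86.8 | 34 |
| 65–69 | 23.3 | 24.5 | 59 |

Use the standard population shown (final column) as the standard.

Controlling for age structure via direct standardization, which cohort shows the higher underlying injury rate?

Standard weights: 0.07, 0.34, 0.59.
Cohort A: 0.0700×128.9 + 0.3400×105.4 + 0.5900×23.3 = 58.6060 per 10000.
Cohort B: 0.0700×145.2 + 0.3400×86.8 + 0.5900×24.5 = 54.1310 per 10000.

Cohort A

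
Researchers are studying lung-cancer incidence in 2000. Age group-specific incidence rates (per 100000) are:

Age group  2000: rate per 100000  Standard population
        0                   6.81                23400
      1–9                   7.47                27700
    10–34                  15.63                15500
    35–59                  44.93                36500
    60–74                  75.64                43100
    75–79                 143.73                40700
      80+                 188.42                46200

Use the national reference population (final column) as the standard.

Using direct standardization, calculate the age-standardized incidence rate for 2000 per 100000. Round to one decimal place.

86.1

Standard total = 233100; weights = 0.1004, 0.1188, 0.0665, 0.1566, 0.1849, 0.1746, 0.1982.
Standardized rate: 0.1004×6.81 + 0.1188×7.47 + 0.0665×15.63 + 0.1566×44.93 + 0.1849×75.64 + 0.1746×143.73 + 0.1982×188.42 = 86.0720 per 100000.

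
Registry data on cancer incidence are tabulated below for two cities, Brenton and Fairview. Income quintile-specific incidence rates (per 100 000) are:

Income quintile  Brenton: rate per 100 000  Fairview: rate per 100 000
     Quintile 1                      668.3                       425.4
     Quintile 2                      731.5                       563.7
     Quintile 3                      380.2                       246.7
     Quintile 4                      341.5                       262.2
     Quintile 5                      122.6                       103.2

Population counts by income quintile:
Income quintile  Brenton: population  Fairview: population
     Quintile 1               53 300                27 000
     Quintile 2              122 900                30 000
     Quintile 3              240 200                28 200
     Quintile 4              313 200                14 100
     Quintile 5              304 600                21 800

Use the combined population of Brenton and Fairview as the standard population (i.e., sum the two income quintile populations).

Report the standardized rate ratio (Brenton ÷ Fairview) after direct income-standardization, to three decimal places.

Combined standard total = 1 155 300; weights = 0.0695, 0.1323, 0.2323, 0.2833, 0.2825.
Brenton: 0.0695×668.3 + 0.1323×731.5 + 0.2323×380.2 + 0.2833×341.5 + 0.2825×122.6 = 362.9759 per 100 000.
Fairview: 0.0695×425.4 + 0.1323×563.7 + 0.2323×246.7 + 0.2833×262.2 + 0.2825×103.2 = 264.9235 per 100 000.
Ratio = 362.9759 ÷ 264.9235 = 1.37012.

1.370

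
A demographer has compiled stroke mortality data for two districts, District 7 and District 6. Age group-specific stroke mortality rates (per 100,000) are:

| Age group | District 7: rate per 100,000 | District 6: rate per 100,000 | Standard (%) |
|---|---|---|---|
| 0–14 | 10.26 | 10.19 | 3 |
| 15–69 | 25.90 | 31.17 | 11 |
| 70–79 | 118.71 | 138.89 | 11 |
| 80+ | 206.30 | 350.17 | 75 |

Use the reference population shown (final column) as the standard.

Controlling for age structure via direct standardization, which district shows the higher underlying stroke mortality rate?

Standard weights: 0.03, 0.11, 0.11, 0.75.
District 7: 0.0300×10.26 + 0.1100×25.90 + 0.1100×118.71 + 0.7500×206.30 = 170.9399 per 100,000.
District 6: 0.0300×10.19 + 0.1100×31.17 + 0.1100×138.89 + 0.7500×350.17 = 281.6398 per 100,000.

District 6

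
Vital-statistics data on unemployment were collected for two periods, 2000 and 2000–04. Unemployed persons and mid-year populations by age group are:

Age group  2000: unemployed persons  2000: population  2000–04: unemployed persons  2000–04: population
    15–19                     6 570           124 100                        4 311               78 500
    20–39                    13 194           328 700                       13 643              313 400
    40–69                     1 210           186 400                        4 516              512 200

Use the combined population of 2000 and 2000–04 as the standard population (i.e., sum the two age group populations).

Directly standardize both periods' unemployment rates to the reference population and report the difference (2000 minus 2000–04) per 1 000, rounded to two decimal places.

Age-specific rates per 1 000 for 2000: 52.941, 40.140, 6.491.
For 2000–04: 54.917, 43.532, 8.817.
Combined standard total = 1 543 300; weights = 0.1313, 0.4161, 0.4527.
2000: 0.1313×52.941 + 0.4161×40.140 + 0.4527×6.491 = 26.5889 per 1 000.
2000–04: 0.1313×54.917 + 0.4161×43.532 + 0.4527×8.817 = 29.3123 per 1 000.
Difference = 26.5889 − 29.3123 = -2.7234.

-2.72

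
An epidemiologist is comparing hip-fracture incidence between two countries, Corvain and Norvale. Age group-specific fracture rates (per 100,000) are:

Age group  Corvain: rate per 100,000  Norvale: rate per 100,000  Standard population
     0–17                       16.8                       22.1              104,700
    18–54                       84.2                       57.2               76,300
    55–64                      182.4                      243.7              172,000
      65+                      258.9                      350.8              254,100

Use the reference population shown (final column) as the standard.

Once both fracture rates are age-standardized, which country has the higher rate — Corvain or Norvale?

Norvale

Standard total = 607,100; weights = 0.1725, 0.1257, 0.2833, 0.4185.
Corvain: 0.1725×16.8 + 0.1257×84.2 + 0.2833×182.4 + 0.4185×258.9 = 173.5179 per 100,000.
Norvale: 0.1725×22.1 + 0.1257×57.2 + 0.2833×243.7 + 0.4185×350.8 = 226.8702 per 100,000.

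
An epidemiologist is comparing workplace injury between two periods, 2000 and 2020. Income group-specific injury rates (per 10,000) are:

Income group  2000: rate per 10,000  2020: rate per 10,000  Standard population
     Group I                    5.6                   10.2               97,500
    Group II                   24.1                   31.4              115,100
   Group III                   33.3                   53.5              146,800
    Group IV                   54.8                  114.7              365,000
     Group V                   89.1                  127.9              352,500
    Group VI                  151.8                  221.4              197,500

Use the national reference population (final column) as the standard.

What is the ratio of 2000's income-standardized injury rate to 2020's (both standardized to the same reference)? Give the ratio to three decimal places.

Standard total = 1,274,400; weights = 0.0765, 0.0903, 0.1152, 0.2864, 0.2766, 0.1550.
2000: 0.0765×5.6 + 0.0903×24.1 + 0.1152×33.3 + 0.2864×54.8 + 0.2766×89.1 + 0.1550×151.8 = 70.3065 per 10,000.
2020: 0.0765×10.2 + 0.0903×31.4 + 0.1152×53.5 + 0.2864×114.7 + 0.2766×127.9 + 0.1550×221.4 = 112.3189 per 10,000.
Ratio = 70.3065 ÷ 112.3189 = 0.62595.

0.626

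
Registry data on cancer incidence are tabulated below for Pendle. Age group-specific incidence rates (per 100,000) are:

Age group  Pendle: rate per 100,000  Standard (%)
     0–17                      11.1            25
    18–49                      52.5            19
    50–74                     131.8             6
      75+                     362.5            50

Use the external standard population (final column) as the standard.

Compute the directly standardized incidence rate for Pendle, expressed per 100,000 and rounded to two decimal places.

Standard weights: 0.25, 0.19, 0.06, 0.50.
Standardized rate: 0.2500×11.1 + 0.1900×52.5 + 0.0600×131.8 + 0.5000×362.5 = 201.9080 per 100,000.

201.91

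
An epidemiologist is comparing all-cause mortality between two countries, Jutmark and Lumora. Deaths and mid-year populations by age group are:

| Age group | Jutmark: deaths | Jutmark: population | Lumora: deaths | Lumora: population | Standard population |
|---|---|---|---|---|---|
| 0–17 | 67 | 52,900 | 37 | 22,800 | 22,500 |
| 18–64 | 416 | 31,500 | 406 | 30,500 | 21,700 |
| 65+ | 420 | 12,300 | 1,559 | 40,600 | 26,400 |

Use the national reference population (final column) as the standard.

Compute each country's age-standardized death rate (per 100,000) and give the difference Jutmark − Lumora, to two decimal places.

Age-specific rates per 100,000 for Jutmark: 126.65, 1320.63, 3414.63.
For Lumora: 162.28, 1331.15, 3839.90.
Standard total = 70,600; weights = 0.3187, 0.3074, 0.3739.
Jutmark: 0.3187×126.65 + 0.3074×1320.63 + 0.3739×3414.63 = 1723.1421 per 100,000.
Lumora: 0.3187×162.28 + 0.3074×1331.15 + 0.3739×3839.90 = 1896.7509 per 100,000.
Difference = 1723.1421 − 1896.7509 = -173.6088.

-173.61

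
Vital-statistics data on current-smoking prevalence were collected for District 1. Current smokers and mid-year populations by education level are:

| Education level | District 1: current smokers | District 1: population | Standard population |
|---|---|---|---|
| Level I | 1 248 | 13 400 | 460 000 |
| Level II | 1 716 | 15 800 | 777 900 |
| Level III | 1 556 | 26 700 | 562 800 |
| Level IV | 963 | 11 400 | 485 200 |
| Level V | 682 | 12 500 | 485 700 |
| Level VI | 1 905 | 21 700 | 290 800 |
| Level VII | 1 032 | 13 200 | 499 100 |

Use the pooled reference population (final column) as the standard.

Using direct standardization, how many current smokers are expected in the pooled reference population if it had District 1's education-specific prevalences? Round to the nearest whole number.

Education-specific rates per 1 000 for District 1: 93.134, 108.608, 58.277, 84.474, 54.560, 87.788, 78.182.
Expected current smokers = Σ (standard pop × education-specific rate ÷ 1 000)
= 460 000×93.134/1 000 + 777 900×108.608/1 000 + 562 800×58.277/1 000 + 485 200×84.474/1 000 + 485 700×54.560/1 000 + 290 800×87.788/1 000 + 499 100×78.182/1 000
= 42841.79 + 84485.85 + 32798.38 + 40986.63 + 26499.79 + 25528.76 + 39020.55 = 292161.75.

292162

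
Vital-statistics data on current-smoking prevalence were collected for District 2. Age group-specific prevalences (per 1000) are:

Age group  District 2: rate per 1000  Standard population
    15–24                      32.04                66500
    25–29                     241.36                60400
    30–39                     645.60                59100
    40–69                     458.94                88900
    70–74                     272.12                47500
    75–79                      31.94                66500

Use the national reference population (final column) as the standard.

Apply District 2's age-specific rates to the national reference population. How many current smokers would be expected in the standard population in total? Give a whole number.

Expected current smokers = Σ (standard pop × age-specific rate ÷ 1000)
= 66500×32.04/1000 + 60400×241.36/1000 + 59100×645.60/1000 + 88900×458.94/1000 + 47500×272.12/1000 + 66500×31.94/1000
= 2130.66 + 14578.14 + 38154.96 + 40799.77 + 12925.70 + 2124.01 = 110713.24.

110713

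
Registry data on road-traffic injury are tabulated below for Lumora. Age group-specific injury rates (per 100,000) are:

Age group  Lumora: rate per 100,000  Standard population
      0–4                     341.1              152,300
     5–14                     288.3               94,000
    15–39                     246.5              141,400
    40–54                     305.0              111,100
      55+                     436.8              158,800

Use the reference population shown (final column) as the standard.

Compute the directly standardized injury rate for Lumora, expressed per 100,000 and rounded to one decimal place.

Standard total = 657,600; weights = 0.2316, 0.1429, 0.2150, 0.1689, 0.2415.
Standardized rate: 0.2316×341.1 + 0.1429×288.3 + 0.2150×246.5 + 0.1689×305.0 + 0.2415×436.8 = 330.2223 per 100,000.

330.2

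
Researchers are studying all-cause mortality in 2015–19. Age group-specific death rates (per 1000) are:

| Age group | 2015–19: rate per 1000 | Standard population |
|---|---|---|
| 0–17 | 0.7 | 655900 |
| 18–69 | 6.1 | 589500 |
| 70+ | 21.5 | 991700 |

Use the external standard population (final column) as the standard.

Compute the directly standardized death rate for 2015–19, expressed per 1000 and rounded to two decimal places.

Standard total = 2237100; weights = 0.2932, 0.2635, 0.4433.
Standardized rate: 0.2932×0.7 + 0.2635×6.1 + 0.4433×21.5 = 11.3435 per 1000.

11.34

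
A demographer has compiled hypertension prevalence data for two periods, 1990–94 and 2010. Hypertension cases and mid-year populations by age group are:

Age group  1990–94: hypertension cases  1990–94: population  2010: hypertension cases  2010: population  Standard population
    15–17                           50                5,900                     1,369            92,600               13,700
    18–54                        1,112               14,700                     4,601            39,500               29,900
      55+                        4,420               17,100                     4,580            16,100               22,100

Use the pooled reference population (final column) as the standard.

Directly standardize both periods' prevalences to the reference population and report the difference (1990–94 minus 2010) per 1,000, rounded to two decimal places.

Age-specific rates per 1,000 for 1990–94: 8.475, 75.646, 258.480.
For 2010: 14.784, 116.481, 284.472.
Standard total = 65,700; weights = 0.2085, 0.4551, 0.3364.
1990–94: 0.2085×8.475 + 0.4551×75.646 + 0.3364×258.480 = 123.1404 per 1,000.
2010: 0.2085×14.784 + 0.4551×116.481 + 0.3364×284.472 = 151.7832 per 1,000.
Difference = 123.1404 − 151.7832 = -28.6428.

-28.64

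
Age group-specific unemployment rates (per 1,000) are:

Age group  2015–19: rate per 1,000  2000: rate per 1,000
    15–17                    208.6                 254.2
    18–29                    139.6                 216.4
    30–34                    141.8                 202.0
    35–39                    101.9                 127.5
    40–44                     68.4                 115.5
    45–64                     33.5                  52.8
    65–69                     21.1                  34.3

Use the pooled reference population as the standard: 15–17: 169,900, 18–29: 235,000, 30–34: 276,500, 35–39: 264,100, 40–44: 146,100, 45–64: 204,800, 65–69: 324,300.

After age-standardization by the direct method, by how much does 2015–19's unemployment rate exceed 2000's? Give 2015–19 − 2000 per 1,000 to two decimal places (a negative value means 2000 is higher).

Standard total = 1,620,700; weights = 0.1048, 0.1450, 0.1706, 0.1630, 0.0901, 0.1264, 0.2001.
2015–19: 0.1048×208.6 + 0.1450×139.6 + 0.1706×141.8 + 0.1630×101.9 + 0.0901×68.4 + 0.1264×33.5 + 0.2001×21.1 = 97.5279 per 1,000.
2000: 0.1048×254.2 + 0.1450×216.4 + 0.1706×202.0 + 0.1630×127.5 + 0.0901×115.5 + 0.1264×52.8 + 0.2001×34.3 = 137.2122 per 1,000.
Difference = 97.5279 − 137.2122 = -39.6843.

-39.68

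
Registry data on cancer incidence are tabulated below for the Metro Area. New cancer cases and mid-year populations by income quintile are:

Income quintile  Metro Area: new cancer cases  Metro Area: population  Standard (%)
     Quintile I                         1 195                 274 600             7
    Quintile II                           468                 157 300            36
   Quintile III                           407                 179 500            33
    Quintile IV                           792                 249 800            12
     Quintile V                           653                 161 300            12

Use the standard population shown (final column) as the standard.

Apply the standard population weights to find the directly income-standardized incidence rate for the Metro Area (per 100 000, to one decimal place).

299.0

Income-specific rates per 100 000 for the Metro Area: 435.18, 297.52, 226.74, 317.05, 404.84.
Standard weights: 0.07, 0.36, 0.33, 0.12, 0.12.
Standardized rate: 0.0700×435.18 + 0.3600×297.52 + 0.3300×226.74 + 0.1200×317.05 + 0.1200×404.84 = 299.0212 per 100 000.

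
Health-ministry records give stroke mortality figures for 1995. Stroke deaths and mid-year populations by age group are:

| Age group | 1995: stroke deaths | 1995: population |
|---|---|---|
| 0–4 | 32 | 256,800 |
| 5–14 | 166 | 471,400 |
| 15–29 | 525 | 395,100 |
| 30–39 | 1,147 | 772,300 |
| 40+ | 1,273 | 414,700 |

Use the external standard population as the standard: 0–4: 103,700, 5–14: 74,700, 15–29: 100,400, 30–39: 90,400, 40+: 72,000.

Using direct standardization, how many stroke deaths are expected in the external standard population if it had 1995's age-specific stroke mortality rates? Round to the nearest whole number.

Age-specific rates per 100,000 for 1995: 12.46, 35.21, 132.88, 148.52, 306.97.
Expected stroke deaths = Σ (standard pop × age-specific rate ÷ 100,000)
= 103,700×12.46/100,000 + 74,700×35.21/100,000 + 100,400×132.88/100,000 + 90,400×148.52/100,000 + 72,000×306.97/100,000
= 12.92 + 26.31 + 133.41 + 134.26 + 221.02 = 527.91.

528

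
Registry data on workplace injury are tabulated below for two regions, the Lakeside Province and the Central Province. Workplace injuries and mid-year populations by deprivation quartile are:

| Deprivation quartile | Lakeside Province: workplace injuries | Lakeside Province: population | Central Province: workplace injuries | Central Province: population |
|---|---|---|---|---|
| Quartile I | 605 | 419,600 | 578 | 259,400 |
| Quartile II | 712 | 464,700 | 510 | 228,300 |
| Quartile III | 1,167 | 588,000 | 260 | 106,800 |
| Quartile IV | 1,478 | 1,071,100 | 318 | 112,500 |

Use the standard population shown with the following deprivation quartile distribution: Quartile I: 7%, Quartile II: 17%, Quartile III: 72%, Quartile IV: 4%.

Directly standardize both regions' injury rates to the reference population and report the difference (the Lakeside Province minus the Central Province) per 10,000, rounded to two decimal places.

Deprivation-specific rates per 10,000 for the Lakeside Province: 14.42, 15.32, 19.85, 13.80.
For the Central Province: 22.28, 22.34, 24.34, 28.27.
Standard weights: 0.07, 0.17, 0.72, 0.04.
The Lakeside Province: 0.0700×14.42 + 0.1700×15.32 + 0.7200×19.85 + 0.0400×13.80 = 18.4557 per 10,000.
The Central Province: 0.0700×22.28 + 0.1700×22.34 + 0.7200×24.34 + 0.0400×28.27 = 24.0161 per 10,000.
Difference = 18.4557 − 24.0161 = -5.5604.

-5.56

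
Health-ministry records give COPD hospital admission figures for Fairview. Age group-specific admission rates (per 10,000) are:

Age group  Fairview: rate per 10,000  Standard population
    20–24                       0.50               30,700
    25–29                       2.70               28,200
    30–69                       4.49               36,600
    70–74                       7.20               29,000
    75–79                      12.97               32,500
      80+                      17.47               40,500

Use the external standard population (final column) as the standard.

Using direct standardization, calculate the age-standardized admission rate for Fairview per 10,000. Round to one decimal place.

8.1

Standard total = 197,500; weights = 0.1554, 0.1428, 0.1853, 0.1468, 0.1646, 0.2051.
Standardized rate: 0.1554×0.50 + 0.1428×2.70 + 0.1853×4.49 + 0.1468×7.20 + 0.1646×12.97 + 0.2051×17.47 = 8.0693 per 10,000.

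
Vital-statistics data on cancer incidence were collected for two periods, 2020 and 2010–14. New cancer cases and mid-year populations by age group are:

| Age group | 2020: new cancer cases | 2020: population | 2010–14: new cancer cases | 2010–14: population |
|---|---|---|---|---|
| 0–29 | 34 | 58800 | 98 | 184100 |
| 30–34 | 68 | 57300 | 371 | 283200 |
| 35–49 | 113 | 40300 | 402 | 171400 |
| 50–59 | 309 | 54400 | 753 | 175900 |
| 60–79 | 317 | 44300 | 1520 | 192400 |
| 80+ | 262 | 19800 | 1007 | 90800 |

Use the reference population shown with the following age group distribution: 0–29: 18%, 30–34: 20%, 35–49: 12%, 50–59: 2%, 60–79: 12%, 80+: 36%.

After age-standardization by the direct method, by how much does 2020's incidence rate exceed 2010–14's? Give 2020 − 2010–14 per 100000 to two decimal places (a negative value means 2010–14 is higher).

Age-specific rates per 100000 for 2020: 57.82, 118.67, 280.40, 568.01, 715.58, 1323.23.
For 2010–14: 53.23, 131.00, 234.54, 428.08, 790.02, 1109.03.
Standard weights: 0.18, 0.20, 0.12, 0.02, 0.12, 0.36.
2020: 0.1800×57.82 + 0.2000×118.67 + 0.1200×280.40 + 0.0200×568.01 + 0.1200×715.58 + 0.3600×1323.23 = 641.3835 per 100000.
2010–14: 0.1800×53.23 + 0.2000×131.00 + 0.1200×234.54 + 0.0200×428.08 + 0.1200×790.02 + 0.3600×1109.03 = 566.5423 per 100000.
Difference = 641.3835 − 566.5423 = 74.8413.

74.84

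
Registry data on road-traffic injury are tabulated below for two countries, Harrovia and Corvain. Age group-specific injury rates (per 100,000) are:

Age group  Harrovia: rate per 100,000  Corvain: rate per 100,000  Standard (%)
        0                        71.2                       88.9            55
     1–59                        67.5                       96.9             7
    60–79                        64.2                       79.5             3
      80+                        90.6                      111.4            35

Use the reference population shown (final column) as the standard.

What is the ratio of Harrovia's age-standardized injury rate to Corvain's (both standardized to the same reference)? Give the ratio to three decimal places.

0.799

Standard weights: 0.55, 0.07, 0.03, 0.35.
Harrovia: 0.5500×71.2 + 0.0700×67.5 + 0.0300×64.2 + 0.3500×90.6 = 77.5210 per 100,000.
Corvain: 0.5500×88.9 + 0.0700×96.9 + 0.0300×79.5 + 0.3500×111.4 = 97.0530 per 100,000.
Ratio = 77.5210 ÷ 97.0530 = 0.79875.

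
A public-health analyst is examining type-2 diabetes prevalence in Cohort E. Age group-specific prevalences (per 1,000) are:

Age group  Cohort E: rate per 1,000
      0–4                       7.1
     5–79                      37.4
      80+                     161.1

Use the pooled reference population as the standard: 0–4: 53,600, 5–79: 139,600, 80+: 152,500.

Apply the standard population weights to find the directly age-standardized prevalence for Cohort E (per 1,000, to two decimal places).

87.27

Standard total = 345,700; weights = 0.1550, 0.4038, 0.4411.
Standardized rate: 0.1550×7.1 + 0.4038×37.4 + 0.4411×161.1 = 87.2703 per 1,000.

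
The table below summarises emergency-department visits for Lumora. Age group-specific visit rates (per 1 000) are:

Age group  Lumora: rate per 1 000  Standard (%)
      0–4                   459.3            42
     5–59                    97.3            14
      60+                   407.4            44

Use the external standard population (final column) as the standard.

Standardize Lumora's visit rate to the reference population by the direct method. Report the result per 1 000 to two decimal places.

Standard weights: 0.42, 0.14, 0.44.
Standardized rate: 0.4200×459.3 + 0.1400×97.3 + 0.4400×407.4 = 385.7840 per 1 000.

385.78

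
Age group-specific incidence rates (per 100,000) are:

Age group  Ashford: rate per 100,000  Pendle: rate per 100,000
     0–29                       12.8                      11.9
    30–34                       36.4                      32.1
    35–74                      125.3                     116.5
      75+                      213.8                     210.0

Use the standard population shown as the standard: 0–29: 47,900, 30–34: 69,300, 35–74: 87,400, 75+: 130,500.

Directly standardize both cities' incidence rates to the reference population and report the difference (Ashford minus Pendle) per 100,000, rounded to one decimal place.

4.8

Standard total = 335,100; weights = 0.1429, 0.2068, 0.2608, 0.3894.
Ashford: 0.1429×12.8 + 0.2068×36.4 + 0.2608×125.3 + 0.3894×213.8 = 125.2992 per 100,000.
Pendle: 0.1429×11.9 + 0.2068×32.1 + 0.2608×116.5 + 0.3894×210.0 = 120.5062 per 100,000.
Difference = 125.2992 − 120.5062 = 4.7930.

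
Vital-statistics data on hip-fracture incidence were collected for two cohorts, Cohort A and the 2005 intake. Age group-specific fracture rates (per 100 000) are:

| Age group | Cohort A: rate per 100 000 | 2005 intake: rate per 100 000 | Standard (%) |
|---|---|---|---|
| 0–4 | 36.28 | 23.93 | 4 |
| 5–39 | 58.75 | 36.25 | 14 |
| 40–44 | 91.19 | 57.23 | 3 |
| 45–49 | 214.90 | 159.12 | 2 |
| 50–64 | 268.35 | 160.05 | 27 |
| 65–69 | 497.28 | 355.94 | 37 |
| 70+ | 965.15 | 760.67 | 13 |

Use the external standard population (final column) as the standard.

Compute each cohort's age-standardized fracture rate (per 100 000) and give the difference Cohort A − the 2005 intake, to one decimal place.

113.9

Standard weights: 0.04, 0.14, 0.03, 0.02, 0.27, 0.37, 0.13.
Cohort A: 0.0400×36.28 + 0.1400×58.75 + 0.0300×91.19 + 0.0200×214.90 + 0.2700×268.35 + 0.3700×497.28 + 0.1300×965.15 = 398.6275 per 100 000.
The 2005 intake: 0.0400×23.93 + 0.1400×36.25 + 0.0300×57.23 + 0.0200×159.12 + 0.2700×160.05 + 0.3700×355.94 + 0.1300×760.67 = 284.7299 per 100 000.
Difference = 398.6275 − 284.7299 = 113.8976.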